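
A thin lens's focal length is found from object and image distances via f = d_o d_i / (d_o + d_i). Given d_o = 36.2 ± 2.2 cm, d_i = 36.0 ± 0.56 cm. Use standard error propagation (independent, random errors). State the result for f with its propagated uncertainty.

∂f/∂d_o = (d_i/(d_o+d_i))² = 0.249;  ∂f/∂d_i = (d_o/(d_o+d_i))² = 0.251
δf = √((∂f/∂d_o · δd_o)² + (∂f/∂d_i · δd_i)²) = √(0.299 + 0.0198) = 0.565 cm
f = 18.0 cm.

18.0 ± 0.565 cm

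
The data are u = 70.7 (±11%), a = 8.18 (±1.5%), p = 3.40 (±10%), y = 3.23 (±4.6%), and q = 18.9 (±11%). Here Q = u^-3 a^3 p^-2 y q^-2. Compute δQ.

5.44e-07

Q is a product of powers, so relative uncertainties combine in quadrature:
  (-3·δu/u)² = (-3×0.110)² = 0.109;  (3·δa/a)² = (3×0.0150)² = 0.00202;  (-2·δp/p)² = (-2×0.100)² = 0.0400;  (1·δy/y)² = (1×0.0460)² = 0.00212;  (-2·δq/q)² = (-2×0.110)² = 0.0484
δQ/Q = √(0.201) = 0.449
Q = 1.21e-06, so δQ = 0.449 × 1.21e-06 = 5.44e-07.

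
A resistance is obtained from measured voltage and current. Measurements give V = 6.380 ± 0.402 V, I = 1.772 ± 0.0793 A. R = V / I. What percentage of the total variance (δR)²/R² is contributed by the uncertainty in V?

66.5%

(δR/R)² = (1·δV/V)² + (-1·δI/I)²
  V term: (1×0.0630)² = 0.00397
  I term: (-1×0.0448)² = 0.00200
Total = 0.00597. Share from V = 0.00397/0.00597 = 0.665.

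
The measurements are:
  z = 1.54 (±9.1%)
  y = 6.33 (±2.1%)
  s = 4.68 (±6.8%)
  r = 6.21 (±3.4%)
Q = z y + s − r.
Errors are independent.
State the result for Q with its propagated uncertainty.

Let p = z·y = 9.75. δp/p = √((1·δz/z)² + (1·δy/y)²) = √(0.00828 + 0.000441) = 0.0934, so δp = 0.910.
Q = p + s − r: δQ = √(δp² + δs² + δr²) = √(0.829 + 0.101 + 0.0446) = 0.987
Q = 8.22.

8.22 ± 0.987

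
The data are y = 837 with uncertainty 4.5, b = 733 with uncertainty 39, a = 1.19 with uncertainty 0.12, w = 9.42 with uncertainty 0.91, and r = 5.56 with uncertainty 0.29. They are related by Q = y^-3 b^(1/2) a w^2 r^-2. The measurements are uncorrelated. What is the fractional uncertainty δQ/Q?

0.244

Since Q is a product/quotient, work with relative uncertainties:
  (-3·δy/y)² = (-3×0.00538)² = 0.000260;  (½·δb/b)² = (0.5×0.0532)² = 0.000708;  (1·δa/a)² = (1×0.101)² = 0.0102;  (2·δw/w)² = (2×0.0966)² = 0.0373;  (-2·δr/r)² = (-2×0.0522)² = 0.0109
δQ/Q = √(0.0593) = 0.244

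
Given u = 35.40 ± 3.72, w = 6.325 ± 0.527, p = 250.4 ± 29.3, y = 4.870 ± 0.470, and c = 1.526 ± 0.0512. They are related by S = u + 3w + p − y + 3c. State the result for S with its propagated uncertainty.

304.5 ± 29.6

Each term contributes (cᵢ δxᵢ)² to (δS)²:
  (δu)² = 13.8;  (3·δw)² = 2.50;  (δp)² = 858;  (δy)² = 0.221;  (3·δc)² = 0.0236
δS = √(875) = 29.6
S = 304.5.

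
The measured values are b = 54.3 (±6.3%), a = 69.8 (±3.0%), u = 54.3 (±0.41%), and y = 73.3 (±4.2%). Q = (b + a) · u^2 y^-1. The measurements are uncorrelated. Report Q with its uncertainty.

Let w = b + a = 124. δw = √(δb² + δa²) = √(11.7 + 4.38) = 4.01, so δw/w = 0.0323.
Q is then a monomial in w, u, y:
δQ/Q = √((δw/w)² + (2·δu/u)² + (-1·δy/y)²) = √(0.00104 + 6.72e-05 + 0.00176) = 0.0536
Q = 4990, so δQ = 0.0536 × 4990 = 268.

4990 ± 268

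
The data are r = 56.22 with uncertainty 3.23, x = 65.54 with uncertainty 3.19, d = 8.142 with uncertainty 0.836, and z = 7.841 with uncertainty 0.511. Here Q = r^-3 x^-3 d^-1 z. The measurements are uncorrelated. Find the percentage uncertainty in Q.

Since Q is a product/quotient, work with relative uncertainties:
  (-3·δr/r)² = (-3×0.0575)² = 0.0297;  (-3·δx/x)² = (-3×0.0487)² = 0.0213;  (-1·δd/d)² = (-1×0.103)² = 0.0105;  (1·δz/z)² = (1×0.0652)² = 0.00425
δQ/Q = √(0.0658) = 0.257

25.7%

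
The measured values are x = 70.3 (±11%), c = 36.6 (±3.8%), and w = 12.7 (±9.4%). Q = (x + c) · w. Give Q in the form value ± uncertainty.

1360 ± 162

Let u = x + c = 107. δu = √(δx² + δc²) = √(59.8 + 1.93) = 7.86, so δu/u = 0.0735.
Q is then a monomial in u, w:
δQ/Q = √((δu/u)² + (1·δw/w)²) = √(0.00540 + 0.00884) = 0.119
Q = 1360, so δQ = 0.119 × 1360 = 162.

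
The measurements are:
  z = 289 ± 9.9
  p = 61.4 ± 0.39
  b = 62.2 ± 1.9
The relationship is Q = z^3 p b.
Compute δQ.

9.9e+09

For a monomial Q ∝ z^3, p, b, fractional errors add in quadrature:
  (3·δz/z)² = (3×0.0343)² = 0.0106;  (1·δp/p)² = (1×0.00635)² = 4.03e-05;  (1·δb/b)² = (1×0.0305)² = 0.000933
δQ/Q = √(0.0115) = 0.107
Q = 9.22e+10, so δQ = 0.107 × 9.22e+10 = 9.9e+09.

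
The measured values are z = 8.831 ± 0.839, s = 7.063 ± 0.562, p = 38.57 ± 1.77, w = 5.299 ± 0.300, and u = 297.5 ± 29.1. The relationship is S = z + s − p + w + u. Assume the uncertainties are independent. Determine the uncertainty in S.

For a sum/difference, combine absolute errors in quadrature:
  (δz)² = 0.704;  (δs)² = 0.316;  (δp)² = 3.13;  (δw)² = 0.0900;  (δu)² = 847
δS = √(851) = 29.2

29.2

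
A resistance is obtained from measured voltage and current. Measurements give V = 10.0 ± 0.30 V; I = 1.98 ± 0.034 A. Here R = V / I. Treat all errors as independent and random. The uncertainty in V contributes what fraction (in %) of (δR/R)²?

(δR/R)² = (1·δV/V)² + (-1·δI/I)²
  V term: (1×0.0300)² = 0.000900
  I term: (-1×0.0172)² = 0.000295
Total = 0.00119. Share from V = 0.000900/0.00119 = 0.753.

75.3%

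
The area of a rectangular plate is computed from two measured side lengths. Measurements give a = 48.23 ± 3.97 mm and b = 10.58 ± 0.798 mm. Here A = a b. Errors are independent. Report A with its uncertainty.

510.3 ± 57.0 mm^2

Relative error in a monomial: (δA/A)² = Σ (nᵢ · δxᵢ/xᵢ)².
  (1·δa/a)² = (1×0.0823)² = 0.00678;  (1·δb/b)² = (1×0.0754)² = 0.00569
δA/A = √(0.0125) = 0.112
A = 510.3 mm^2, so δA = 0.112 × 510.3 = 57.0 mm^2.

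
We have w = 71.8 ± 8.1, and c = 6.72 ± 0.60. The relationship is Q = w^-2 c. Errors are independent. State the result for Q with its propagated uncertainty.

0.00130 ± 0.000316

For a monomial Q ∝ w^-2, c, fractional errors add in quadrature:
  (-2·δw/w)² = (-2×0.113)² = 0.0509;  (1·δc/c)² = (1×0.0893)² = 0.00797
δQ/Q = √(0.0589) = 0.243
Q = 0.00130, so δQ = 0.243 × 0.00130 = 0.000316.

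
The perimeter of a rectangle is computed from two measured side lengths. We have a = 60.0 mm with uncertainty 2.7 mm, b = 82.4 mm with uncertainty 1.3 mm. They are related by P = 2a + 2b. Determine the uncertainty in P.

P is a linear combination, so absolute uncertainties add in quadrature:
  (2·δa)² = 29.2;  (2·δb)² = 6.76
δP = √(35.9) = 5.99 mm

5.99 mm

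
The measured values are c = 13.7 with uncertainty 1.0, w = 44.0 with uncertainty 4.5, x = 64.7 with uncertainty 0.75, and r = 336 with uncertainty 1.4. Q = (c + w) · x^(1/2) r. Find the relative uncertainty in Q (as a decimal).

0.0802

Let u = c + w = 57.7. δu = √(δc² + δw²) = √(1.00 + 20.2) = 4.61, so δu/u = 0.0799.
Q is then a monomial in u, x, r:
δQ/Q = √((δu/u)² + (½·δx/x)² + (1·δr/r)²) = √(0.00638 + 3.36e-05 + 1.74e-05) = 0.0802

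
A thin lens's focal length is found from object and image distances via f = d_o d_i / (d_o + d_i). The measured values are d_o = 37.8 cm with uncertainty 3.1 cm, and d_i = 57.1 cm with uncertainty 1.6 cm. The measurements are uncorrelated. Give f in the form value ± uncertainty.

∂f/∂d_o = (d_i/(d_o+d_i))² = 0.362;  ∂f/∂d_i = (d_o/(d_o+d_i))² = 0.159
δf = √((∂f/∂d_o · δd_o)² + (∂f/∂d_i · δd_i)²) = √(1.26 + 0.0644) = 1.15 cm
f = 22.7 cm.

22.7 ± 1.15 cm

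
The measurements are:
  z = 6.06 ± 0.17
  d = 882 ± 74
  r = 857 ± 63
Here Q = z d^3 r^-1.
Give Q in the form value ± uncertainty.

(4.85 ± 1.28) × 10^6

Q is a product of powers, so relative uncertainties combine in quadrature:
  (1·δz/z)² = (1×0.0281)² = 0.000787;  (3·δd/d)² = (3×0.0839)² = 0.0634;  (-1·δr/r)² = (-1×0.0735)² = 0.00540
δQ/Q = √(0.0695) = 0.264
Q = 4.85e+06, so δQ = 0.264 × 4.85e+06 = 1.28e+06.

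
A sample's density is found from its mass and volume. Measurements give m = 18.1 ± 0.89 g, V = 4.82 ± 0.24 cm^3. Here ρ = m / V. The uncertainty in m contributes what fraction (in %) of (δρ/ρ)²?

49.4%

(δρ/ρ)² = (1·δm/m)² + (-1·δV/V)²
  m term: (1×0.0492)² = 0.00242
  V term: (-1×0.0498)² = 0.00248
Total = 0.00490. Share from m = 0.00242/0.00490 = 0.494.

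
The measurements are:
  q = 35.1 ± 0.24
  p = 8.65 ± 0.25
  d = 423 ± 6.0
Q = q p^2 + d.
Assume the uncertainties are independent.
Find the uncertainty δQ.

Let w = q·p^2 = 2630. δw/w = √((1·δq/q)² + (2·δp/p)²) = √(4.68e-05 + 0.00334) = 0.0582, so δw = 153.
Q = w + d: δQ = √(δw² + δd²) = √(23400 + 36.0) = 153

153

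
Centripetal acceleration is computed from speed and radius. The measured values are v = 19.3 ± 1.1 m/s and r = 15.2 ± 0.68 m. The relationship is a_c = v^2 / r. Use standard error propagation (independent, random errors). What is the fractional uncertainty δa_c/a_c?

Relative error in a monomial: (δa_c/a_c)² = Σ (nᵢ · δxᵢ/xᵢ)².
  (2·δv/v)² = (2×0.0570)² = 0.0130;  (-1·δr/r)² = (-1×0.0447)² = 0.00200
δa_c/a_c = √(0.0150) = 0.122

0.122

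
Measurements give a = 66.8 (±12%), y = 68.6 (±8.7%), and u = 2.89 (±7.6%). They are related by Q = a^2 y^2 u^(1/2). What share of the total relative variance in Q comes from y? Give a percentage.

33.9%

(δQ/Q)² = (2·δa/a)² + (2·δy/y)² + (½·δu/u)²
  a term: (2×0.120)² = 0.0576
  y term: (2×0.0870)² = 0.0303
  u term: (0.5×0.0760)² = 0.00144
Total = 0.0893. Share from y = 0.0303/0.0893 = 0.339.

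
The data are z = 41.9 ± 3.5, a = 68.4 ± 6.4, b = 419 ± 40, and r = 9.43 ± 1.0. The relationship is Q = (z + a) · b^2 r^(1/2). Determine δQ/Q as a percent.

Let u = z + a = 110. δu = √(δz² + δa²) = √(12.2 + 41.0) = 7.29, so δu/u = 0.0661.
Q is then a monomial in u, b, r:
δQ/Q = √((δu/u)² + (2·δb/b)² + (½·δr/r)²) = √(0.00437 + 0.0365 + 0.00281) = 0.209

20.9%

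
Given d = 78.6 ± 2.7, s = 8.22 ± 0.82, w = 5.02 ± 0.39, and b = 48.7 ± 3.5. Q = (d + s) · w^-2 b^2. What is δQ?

1750

Let u = d + s = 86.8. δu = √(δd² + δs²) = √(7.29 + 0.672) = 2.82, so δu/u = 0.0325.
Q is then a monomial in u, w, b:
δQ/Q = √((δu/u)² + (-2·δw/w)² + (2·δb/b)²) = √(0.00106 + 0.0241 + 0.0207) = 0.214
Q = 8170, so δQ = 0.214 × 8170 = 1750.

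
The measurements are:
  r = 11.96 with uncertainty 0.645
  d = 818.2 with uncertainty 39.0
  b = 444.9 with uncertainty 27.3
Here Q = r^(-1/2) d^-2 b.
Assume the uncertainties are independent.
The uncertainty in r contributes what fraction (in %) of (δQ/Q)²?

5.35%

(δQ/Q)² = (−½·δr/r)² + (-2·δd/d)² + (1·δb/b)²
  r term: (-0.5×0.0539)² = 0.000727
  d term: (-2×0.0477)² = 0.00909
  b term: (1×0.0614)² = 0.00377
Total = 0.0136. Share from r = 0.000727/0.0136 = 0.0535.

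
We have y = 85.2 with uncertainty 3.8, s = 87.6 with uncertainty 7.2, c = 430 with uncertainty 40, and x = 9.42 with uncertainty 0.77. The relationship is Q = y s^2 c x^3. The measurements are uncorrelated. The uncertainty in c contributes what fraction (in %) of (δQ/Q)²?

8.85%

(δQ/Q)² = (1·δy/y)² + (2·δs/s)² + (1·δc/c)² + (3·δx/x)²
  y term: (1×0.0446)² = 0.00199
  s term: (2×0.0822)² = 0.0270
  c term: (1×0.0930)² = 0.00865
  x term: (3×0.0817)² = 0.0601
Total = 0.0978. Share from c = 0.00865/0.0978 = 0.0885.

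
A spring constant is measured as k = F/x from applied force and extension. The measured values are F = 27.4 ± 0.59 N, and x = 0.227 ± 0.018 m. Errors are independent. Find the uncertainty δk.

Each factor contributes (exponent × relative error)² to (δk/k)²:
  (1·δF/F)² = (1×0.0215)² = 0.000464;  (-1·δx/x)² = (-1×0.0793)² = 0.00629
δk/k = √(0.00675) = 0.0822
k = 121 N/m, so δk = 0.0822 × 121 = 9.92 N/m.

9.92 N/m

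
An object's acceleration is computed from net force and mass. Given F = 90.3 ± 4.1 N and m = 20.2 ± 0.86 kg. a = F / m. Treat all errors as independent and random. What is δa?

0.278 m/s^2

Since a is a product/quotient, work with relative uncertainties:
  (1·δF/F)² = (1×0.0454)² = 0.00206;  (-1·δm/m)² = (-1×0.0426)² = 0.00181
δa/a = √(0.00387) = 0.0622
a = 4.47 m/s^2, so δa = 0.0622 × 4.47 = 0.278 m/s^2.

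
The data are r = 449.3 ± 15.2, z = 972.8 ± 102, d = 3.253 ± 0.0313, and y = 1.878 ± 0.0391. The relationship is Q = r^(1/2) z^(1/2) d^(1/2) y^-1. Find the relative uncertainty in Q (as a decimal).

Products/powers → add relative errors in quadrature, weighted by exponent:
  (½·δr/r)² = (0.5×0.0338)² = 0.000286;  (½·δz/z)² = (0.5×0.105)² = 0.00275;  (½·δd/d)² = (0.5×0.00962)² = 2.31e-05;  (-1·δy/y)² = (-1×0.0208)² = 0.000433
δQ/Q = √(0.00349) = 0.0591

0.0591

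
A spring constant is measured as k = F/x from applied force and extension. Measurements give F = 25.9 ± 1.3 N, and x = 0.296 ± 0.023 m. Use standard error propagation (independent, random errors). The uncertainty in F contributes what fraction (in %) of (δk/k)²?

29.4%

(δk/k)² = (1·δF/F)² + (-1·δx/x)²
  F term: (1×0.0502)² = 0.00252
  x term: (-1×0.0777)² = 0.00604
Total = 0.00856. Share from F = 0.00252/0.00856 = 0.294.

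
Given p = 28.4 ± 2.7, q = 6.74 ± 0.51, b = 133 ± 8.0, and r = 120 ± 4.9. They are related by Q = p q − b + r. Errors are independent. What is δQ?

Let w = p·q = 191. δw/w = √((1·δp/p)² + (1·δq/q)²) = √(0.00904 + 0.00573) = 0.122, so δw = 23.3.
Q = w − b + r: δQ = √(δw² + δb² + δr²) = √(541 + 64.0 + 24.0) = 25.1

25.1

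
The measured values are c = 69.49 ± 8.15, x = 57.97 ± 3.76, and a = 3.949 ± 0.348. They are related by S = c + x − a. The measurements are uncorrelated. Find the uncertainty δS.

Absolute uncertainties add in quadrature for a linear combination:
  (δc)² = 66.4;  (δx)² = 14.1;  (δa)² = 0.121
δS = √(80.7) = 8.98

8.98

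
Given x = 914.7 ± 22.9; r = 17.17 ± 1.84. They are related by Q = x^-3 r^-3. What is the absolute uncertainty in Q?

Relative error in a monomial: (δQ/Q)² = Σ (nᵢ · δxᵢ/xᵢ)².
  (-3·δx/x)² = (-3×0.0250)² = 0.00564;  (-3·δr/r)² = (-3×0.107)² = 0.103
δQ/Q = √(0.109) = 0.330
Q = 2.581e-13, so δQ = 0.330 × 2.581e-13 = 8.52e-14.

8.52e-14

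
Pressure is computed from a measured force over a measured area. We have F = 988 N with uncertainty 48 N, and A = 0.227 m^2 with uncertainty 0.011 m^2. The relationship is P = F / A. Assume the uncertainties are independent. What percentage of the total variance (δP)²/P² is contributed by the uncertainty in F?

(δP/P)² = (1·δF/F)² + (-1·δA/A)²
  F term: (1×0.0486)² = 0.00236
  A term: (-1×0.0485)² = 0.00235
Total = 0.00471. Share from F = 0.00236/0.00471 = 0.501.

50.1%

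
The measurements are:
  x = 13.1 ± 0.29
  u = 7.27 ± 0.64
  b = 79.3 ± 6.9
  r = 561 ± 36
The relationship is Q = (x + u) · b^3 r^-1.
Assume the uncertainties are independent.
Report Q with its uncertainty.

Let w = x + u = 20.4. δw = √(δx² + δu²) = √(0.0841 + 0.410) = 0.703, so δw/w = 0.0345.
Q is then a monomial in w, b, r:
δQ/Q = √((δw/w)² + (3·δb/b)² + (-1·δr/r)²) = √(0.00119 + 0.0681 + 0.00412) = 0.271
Q = 18100, so δQ = 0.271 × 18100 = 4910.

18100 ± 4910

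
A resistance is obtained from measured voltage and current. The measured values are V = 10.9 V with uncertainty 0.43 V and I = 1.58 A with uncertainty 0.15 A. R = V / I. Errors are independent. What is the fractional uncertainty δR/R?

Relative error in a monomial: (δR/R)² = Σ (nᵢ · δxᵢ/xᵢ)².
  (1·δV/V)² = (1×0.0394)² = 0.00156;  (-1·δI/I)² = (-1×0.0949)² = 0.00901
δR/R = √(0.0106) = 0.103

0.103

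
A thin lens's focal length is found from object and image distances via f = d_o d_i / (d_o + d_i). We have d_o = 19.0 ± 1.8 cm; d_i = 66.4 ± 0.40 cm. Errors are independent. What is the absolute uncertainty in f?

1.09 cm

∂f/∂d_o = (d_i/(d_o+d_i))² = 0.605;  ∂f/∂d_i = (d_o/(d_o+d_i))² = 0.0495
δf = √((∂f/∂d_o · δd_o)² + (∂f/∂d_i · δd_i)²) = √(1.18 + 0.000392) = 1.09 cm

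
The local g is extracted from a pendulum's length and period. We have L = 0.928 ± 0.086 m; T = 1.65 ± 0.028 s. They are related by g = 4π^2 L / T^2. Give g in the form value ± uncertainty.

For a monomial g ∝ L, T^-2, fractional errors add in quadrature:
  (1·δL/L)² = (1×0.0927)² = 0.00859;  (-2·δT/T)² = (-2×0.0170)² = 0.00115
δg/g = √(0.00974) = 0.0987
g = 13.5 m/s^2, so δg = 0.0987 × 13.5 = 1.33 m/s^2.

13.5 ± 1.33 m/s^2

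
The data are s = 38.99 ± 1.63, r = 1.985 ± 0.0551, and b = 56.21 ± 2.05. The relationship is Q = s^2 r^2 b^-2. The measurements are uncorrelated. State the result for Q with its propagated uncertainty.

1.896 ± 0.235

Relative error in a monomial: (δQ/Q)² = Σ (nᵢ · δxᵢ/xᵢ)².
  (2·δs/s)² = (2×0.0418)² = 0.00699;  (2·δr/r)² = (2×0.0278)² = 0.00308;  (-2·δb/b)² = (-2×0.0365)² = 0.00532
δQ/Q = √(0.0154) = 0.124
Q = 1.896, so δQ = 0.124 × 1.896 = 0.235.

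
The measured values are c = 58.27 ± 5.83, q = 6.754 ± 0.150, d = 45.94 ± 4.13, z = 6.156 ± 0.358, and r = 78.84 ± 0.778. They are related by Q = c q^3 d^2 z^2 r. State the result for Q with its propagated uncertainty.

Q is a product of powers, so relative uncertainties combine in quadrature:
  (1·δc/c)² = (1×0.100)² = 0.0100;  (3·δq/q)² = (3×0.0222)² = 0.00444;  (2·δd/d)² = (2×0.0899)² = 0.0323;  (2·δz/z)² = (2×0.0582)² = 0.0135;  (1·δr/r)² = (1×0.00987)² = 9.74e-05
δQ/Q = √(0.0604) = 0.246
Q = 1.132e+11, so δQ = 0.246 × 1.132e+11 = 2.78e+10.

(1.132 ± 0.278) × 10^11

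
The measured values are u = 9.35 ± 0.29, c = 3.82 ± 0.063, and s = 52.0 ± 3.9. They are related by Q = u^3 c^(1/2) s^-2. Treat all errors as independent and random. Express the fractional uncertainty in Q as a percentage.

17.7%

Since Q is a product/quotient, work with relative uncertainties:
  (3·δu/u)² = (3×0.0310)² = 0.00866;  (½·δc/c)² = (0.5×0.0165)² = 6.8e-05;  (-2·δs/s)² = (-2×0.0750)² = 0.0225
δQ/Q = √(0.0312) = 0.177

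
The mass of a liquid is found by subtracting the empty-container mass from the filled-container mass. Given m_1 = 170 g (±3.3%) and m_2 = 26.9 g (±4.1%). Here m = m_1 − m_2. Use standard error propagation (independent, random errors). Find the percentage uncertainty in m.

For a sum/difference, combine absolute errors in quadrature:
  (δm_1)² = 31.5;  (δm_2)² = 1.22
δm = √(32.7) = 5.72 g
m = 143 g, so δm/m = 5.72/143 = 0.0400.

4.00%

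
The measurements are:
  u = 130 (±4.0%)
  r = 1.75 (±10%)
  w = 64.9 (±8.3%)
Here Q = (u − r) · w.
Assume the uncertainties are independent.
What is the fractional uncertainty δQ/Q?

0.0924

Let h = u − r = 128. δh = √(δu² + δr²) = √(27.0 + 0.0306) = 5.20, so δh/h = 0.0406.
Q is then a monomial in h, w:
δQ/Q = √((δh/h)² + (1·δw/w)²) = √(0.00165 + 0.00689) = 0.0924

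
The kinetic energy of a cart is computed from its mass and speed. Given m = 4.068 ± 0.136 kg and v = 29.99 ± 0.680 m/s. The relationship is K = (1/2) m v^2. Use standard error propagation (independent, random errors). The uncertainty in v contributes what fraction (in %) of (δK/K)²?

64.8%

(δK/K)² = (1·δm/m)² + (2·δv/v)²
  m term: (1×0.0334)² = 0.00112
  v term: (2×0.0227)² = 0.00206
Total = 0.00317. Share from v = 0.00206/0.00317 = 0.648.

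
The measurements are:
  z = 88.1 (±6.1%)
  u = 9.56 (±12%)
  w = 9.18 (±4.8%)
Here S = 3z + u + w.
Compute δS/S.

0.0571

Absolute uncertainties add in quadrature for a linear combination:
  (3·δz)² = 260;  (δu)² = 1.32;  (δw)² = 0.194
δS = √(261) = 16.2
S = 283, so δS/S = 16.2/283 = 0.0571.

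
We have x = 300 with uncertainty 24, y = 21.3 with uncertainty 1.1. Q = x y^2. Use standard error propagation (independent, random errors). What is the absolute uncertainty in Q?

Relative error in a monomial: (δQ/Q)² = Σ (nᵢ · δxᵢ/xᵢ)².
  (1·δx/x)² = (1×0.0800)² = 0.00640;  (2·δy/y)² = (2×0.0516)² = 0.0107
δQ/Q = √(0.0171) = 0.131
Q = 1.36e+05, so δQ = 0.131 × 1.36e+05 = 17800.

17800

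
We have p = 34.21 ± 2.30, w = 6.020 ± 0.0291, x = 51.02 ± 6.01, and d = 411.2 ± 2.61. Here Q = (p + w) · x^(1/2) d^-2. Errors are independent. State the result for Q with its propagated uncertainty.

0.001699 ± 0.000141

Let u = p + w = 40.23. δu = √(δp² + δw²) = √(5.29 + 0.000847) = 2.30, so δu/u = 0.0572.
Q is then a monomial in u, x, d:
δQ/Q = √((δu/u)² + (½·δx/x)² + (-2·δd/d)²) = √(0.00327 + 0.00347 + 0.000161) = 0.0831
Q = 0.001699, so δQ = 0.0831 × 0.001699 = 0.000141.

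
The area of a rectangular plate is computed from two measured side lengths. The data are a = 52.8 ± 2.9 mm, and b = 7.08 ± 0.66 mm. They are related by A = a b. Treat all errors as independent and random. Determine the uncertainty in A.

40.4 mm^2

Products/powers → add relative errors in quadrature, weighted by exponent:
  (1·δa/a)² = (1×0.0549)² = 0.00302;  (1·δb/b)² = (1×0.0932)² = 0.00869
δA/A = √(0.0117) = 0.108
A = 374 mm^2, so δA = 0.108 × 374 = 40.4 mm^2.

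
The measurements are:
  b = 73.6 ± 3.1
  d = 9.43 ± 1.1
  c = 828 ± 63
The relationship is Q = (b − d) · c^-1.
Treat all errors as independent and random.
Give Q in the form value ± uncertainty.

0.0775 ± 0.00711

Let u = b − d = 64.2. δu = √(δb² + δd²) = √(9.61 + 1.21) = 3.29, so δu/u = 0.0513.
Q is then a monomial in u, c:
δQ/Q = √((δu/u)² + (-1·δc/c)²) = √(0.00263 + 0.00579) = 0.0917
Q = 0.0775, so δQ = 0.0917 × 0.0775 = 0.00711.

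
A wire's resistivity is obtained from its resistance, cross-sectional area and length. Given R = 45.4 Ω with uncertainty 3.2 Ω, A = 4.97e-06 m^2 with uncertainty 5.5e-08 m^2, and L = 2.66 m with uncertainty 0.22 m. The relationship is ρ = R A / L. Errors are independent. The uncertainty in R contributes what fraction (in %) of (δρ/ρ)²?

41.6%

(δρ/ρ)² = (1·δR/R)² + (1·δA/A)² + (-1·δL/L)²
  R term: (1×0.0705)² = 0.00497
  A term: (1×0.0111)² = 0.000122
  L term: (-1×0.0827)² = 0.00684
Total = 0.0119. Share from R = 0.00497/0.0119 = 0.416.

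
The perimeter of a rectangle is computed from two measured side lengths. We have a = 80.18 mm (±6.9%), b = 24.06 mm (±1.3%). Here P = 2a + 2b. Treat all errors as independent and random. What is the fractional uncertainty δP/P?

Sums and differences: (δP)² = Σ (cᵢ δxᵢ)².
  (2·δa)² = 122;  (2·δb)² = 0.391
δP = √(123) = 11.1 mm
P = 208.5 mm, so δP/P = 11.1/208.5 = 0.0532.

0.0532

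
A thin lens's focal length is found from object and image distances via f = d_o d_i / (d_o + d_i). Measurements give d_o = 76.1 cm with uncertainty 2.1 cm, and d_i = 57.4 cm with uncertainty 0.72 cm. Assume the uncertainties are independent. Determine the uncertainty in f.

0.453 cm

∂f/∂d_o = (d_i/(d_o+d_i))² = 0.185;  ∂f/∂d_i = (d_o/(d_o+d_i))² = 0.325
δf = √((∂f/∂d_o · δd_o)² + (∂f/∂d_i · δd_i)²) = √(0.151 + 0.0547) = 0.453 cm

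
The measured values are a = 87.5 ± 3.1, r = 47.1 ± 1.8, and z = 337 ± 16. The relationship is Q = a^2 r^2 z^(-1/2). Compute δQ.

Each factor contributes (exponent × relative error)² to (δQ/Q)²:
  (2·δa/a)² = (2×0.0354)² = 0.00502;  (2·δr/r)² = (2×0.0382)² = 0.00584;  (−½·δz/z)² = (-0.5×0.0475)² = 0.000564
δQ/Q = √(0.0114) = 0.107
Q = 9.25e+05, so δQ = 0.107 × 9.25e+05 = 98900.

98900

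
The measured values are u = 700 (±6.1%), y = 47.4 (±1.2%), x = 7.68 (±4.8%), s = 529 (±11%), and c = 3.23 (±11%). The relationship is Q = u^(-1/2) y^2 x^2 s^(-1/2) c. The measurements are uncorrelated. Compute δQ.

113

Products/powers → add relative errors in quadrature, weighted by exponent:
  (−½·δu/u)² = (-0.5×0.0610)² = 0.000930;  (2·δy/y)² = (2×0.0120)² = 0.000576;  (2·δx/x)² = (2×0.0480)² = 0.00922;  (−½·δs/s)² = (-0.5×0.110)² = 0.00302;  (1·δc/c)² = (1×0.110)² = 0.0121
δQ/Q = √(0.0258) = 0.161
Q = 703, so δQ = 0.161 × 703 = 113.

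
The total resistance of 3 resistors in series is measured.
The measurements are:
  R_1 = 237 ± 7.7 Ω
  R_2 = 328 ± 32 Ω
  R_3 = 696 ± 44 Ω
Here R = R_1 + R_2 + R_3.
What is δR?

Each term contributes (cᵢ δxᵢ)² to (δR)²:
  (δR_1)² = 59.3;  (δR_2)² = 1020;  (δR_3)² = 1940
δR = √(3020) = 54.9 Ω

54.9 Ω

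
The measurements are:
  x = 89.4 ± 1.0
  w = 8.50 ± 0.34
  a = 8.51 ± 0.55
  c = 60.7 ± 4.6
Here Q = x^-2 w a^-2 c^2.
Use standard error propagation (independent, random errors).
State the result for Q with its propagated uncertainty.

0.0541 ± 0.0111

Since Q is a product/quotient, work with relative uncertainties:
  (-2·δx/x)² = (-2×0.0112)² = 0.000500;  (1·δw/w)² = (1×0.0400)² = 0.00160;  (-2·δa/a)² = (-2×0.0646)² = 0.0167;  (2·δc/c)² = (2×0.0758)² = 0.0230
δQ/Q = √(0.0418) = 0.204
Q = 0.0541, so δQ = 0.204 × 0.0541 = 0.0111.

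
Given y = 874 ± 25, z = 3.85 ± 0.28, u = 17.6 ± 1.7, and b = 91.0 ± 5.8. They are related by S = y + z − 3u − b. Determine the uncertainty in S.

Absolute uncertainties add in quadrature for a linear combination:
  (δy)² = 625;  (δz)² = 0.0784;  (3·δu)² = 26.0;  (δb)² = 33.6
δS = √(685) = 26.2

26.2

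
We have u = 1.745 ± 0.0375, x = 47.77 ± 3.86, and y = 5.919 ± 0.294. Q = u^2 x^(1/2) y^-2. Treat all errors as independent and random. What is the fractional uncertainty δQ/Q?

0.116

Products/powers → add relative errors in quadrature, weighted by exponent:
  (2·δu/u)² = (2×0.0215)² = 0.00185;  (½·δx/x)² = (0.5×0.0808)² = 0.00163;  (-2·δy/y)² = (-2×0.0497)² = 0.00987
δQ/Q = √(0.0133) = 0.116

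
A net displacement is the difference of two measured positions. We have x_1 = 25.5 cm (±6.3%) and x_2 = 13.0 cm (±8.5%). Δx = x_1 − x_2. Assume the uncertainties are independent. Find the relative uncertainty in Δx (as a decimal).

Each term contributes (cᵢ δxᵢ)² to (δΔx)²:
  (δx_1)² = 2.58;  (δx_2)² = 1.22
δΔx = √(3.80) = 1.95 cm
Δx = 12.5 cm, so δΔx/Δx = 1.95/12.5 = 0.156.

0.156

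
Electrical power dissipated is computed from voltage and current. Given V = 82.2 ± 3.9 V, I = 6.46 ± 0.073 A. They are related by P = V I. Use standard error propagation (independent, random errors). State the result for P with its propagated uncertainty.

Products/powers → add relative errors in quadrature, weighted by exponent:
  (1·δV/V)² = (1×0.0474)² = 0.00225;  (1·δI/I)² = (1×0.0113)² = 0.000128
δP/P = √(0.00238) = 0.0488
P = 531 W, so δP = 0.0488 × 531 = 25.9 W.

531 ± 25.9 W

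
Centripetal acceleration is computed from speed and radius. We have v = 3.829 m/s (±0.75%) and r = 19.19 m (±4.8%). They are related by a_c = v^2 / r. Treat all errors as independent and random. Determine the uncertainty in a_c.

0.0384 m/s^2

Relative error in a monomial: (δa_c/a_c)² = Σ (nᵢ · δxᵢ/xᵢ)².
  (2·δv/v)² = (2×0.00750)² = 0.000225;  (-1·δr/r)² = (-1×0.0480)² = 0.00230
δa_c/a_c = √(0.00253) = 0.0503
a_c = 0.7640 m/s^2, so δa_c = 0.0503 × 0.7640 = 0.0384 m/s^2.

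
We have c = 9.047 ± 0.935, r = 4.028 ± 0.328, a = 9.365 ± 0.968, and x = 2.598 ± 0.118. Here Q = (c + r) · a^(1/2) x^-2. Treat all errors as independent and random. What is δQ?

Let u = c + r = 13.07. δu = √(δc² + δr²) = √(0.874 + 0.108) = 0.991, so δu/u = 0.0758.
Q is then a monomial in u, a, x:
δQ/Q = √((δu/u)² + (½·δa/a)² + (-2·δx/x)²) = √(0.00574 + 0.00267 + 0.00825) = 0.129
Q = 5.928, so δQ = 0.129 × 5.928 = 0.765.

0.765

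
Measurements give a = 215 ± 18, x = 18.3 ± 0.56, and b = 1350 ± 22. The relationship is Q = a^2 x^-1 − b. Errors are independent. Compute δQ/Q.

Let p = a^2·x^-1 = 2530. δp/p = √((2·δa/a)² + (-1·δx/x)²) = √(0.0280 + 0.000936) = 0.170, so δp = 430.
Q = p − b: δQ = √(δp² + δb²) = √(1.85e+05 + 484) = 431
Q = 1180, so δQ/Q = 431/1180 = 0.366.

0.366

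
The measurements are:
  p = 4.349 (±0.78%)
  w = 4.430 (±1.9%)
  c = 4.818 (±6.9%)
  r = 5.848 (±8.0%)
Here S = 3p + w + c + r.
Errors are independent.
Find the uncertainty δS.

0.589

Absolute uncertainties add in quadrature for a linear combination:
  (3·δp)² = 0.0104;  (δw)² = 0.00708;  (δc)² = 0.111;  (δr)² = 0.219
δS = √(0.347) = 0.589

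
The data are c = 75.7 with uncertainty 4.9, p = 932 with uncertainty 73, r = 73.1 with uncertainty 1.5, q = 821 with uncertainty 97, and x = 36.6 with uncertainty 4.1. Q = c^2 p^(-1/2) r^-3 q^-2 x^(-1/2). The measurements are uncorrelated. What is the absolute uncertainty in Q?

3.36e-11

Q is a product of powers, so relative uncertainties combine in quadrature:
  (2·δc/c)² = (2×0.0647)² = 0.0168;  (−½·δp/p)² = (-0.5×0.0783)² = 0.00153;  (-3·δr/r)² = (-3×0.0205)² = 0.00379;  (-2·δq/q)² = (-2×0.118)² = 0.0558;  (−½·δx/x)² = (-0.5×0.112)² = 0.00314
δQ/Q = √(0.0811) = 0.285
Q = 1.18e-10, so δQ = 0.285 × 1.18e-10 = 3.36e-11.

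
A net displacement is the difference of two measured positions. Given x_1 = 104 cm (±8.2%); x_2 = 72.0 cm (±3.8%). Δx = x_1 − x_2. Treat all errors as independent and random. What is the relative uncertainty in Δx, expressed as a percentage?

For a sum/difference, combine absolute errors in quadrature:
  (δx_1)² = 72.7;  (δx_2)² = 7.49
δΔx = √(80.2) = 8.96 cm
Δx = 32.0 cm, so δΔx/Δx = 8.96/32.0 = 0.280.

28.0%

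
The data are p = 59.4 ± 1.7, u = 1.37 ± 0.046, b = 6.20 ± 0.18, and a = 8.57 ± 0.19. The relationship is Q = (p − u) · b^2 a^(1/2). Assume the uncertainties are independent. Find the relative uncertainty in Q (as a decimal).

0.0660

Let w = p − u = 58.0. δw = √(δp² + δu²) = √(2.89 + 0.00212) = 1.70, so δw/w = 0.0293.
Q is then a monomial in w, b, a:
δQ/Q = √((δw/w)² + (2·δb/b)² + (½·δa/a)²) = √(0.000859 + 0.00337 + 0.000123) = 0.0660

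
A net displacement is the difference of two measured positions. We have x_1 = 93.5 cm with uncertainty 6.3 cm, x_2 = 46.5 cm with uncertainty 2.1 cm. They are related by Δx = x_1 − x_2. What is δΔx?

Δx is a linear combination, so absolute uncertainties add in quadrature:
  (δx_1)² = 39.7;  (δx_2)² = 4.41
δΔx = √(44.1) = 6.64 cm

6.64 cm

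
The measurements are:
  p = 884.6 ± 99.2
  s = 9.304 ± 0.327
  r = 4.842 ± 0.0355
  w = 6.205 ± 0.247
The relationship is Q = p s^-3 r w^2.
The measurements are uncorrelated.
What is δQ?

Relative error in a monomial: (δQ/Q)² = Σ (nᵢ · δxᵢ/xᵢ)².
  (1·δp/p)² = (1×0.112)² = 0.0126;  (-3·δs/s)² = (-3×0.0351)² = 0.0111;  (1·δr/r)² = (1×0.00733)² = 5.38e-05;  (2·δw/w)² = (2×0.0398)² = 0.00634
δQ/Q = √(0.0301) = 0.173
Q = 204.8, so δQ = 0.173 × 204.8 = 35.5.

35.5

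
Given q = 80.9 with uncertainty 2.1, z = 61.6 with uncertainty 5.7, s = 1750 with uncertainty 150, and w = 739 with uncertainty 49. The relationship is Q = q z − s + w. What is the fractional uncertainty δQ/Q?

Let p = q·z = 4980. δp/p = √((1·δq/q)² + (1·δz/z)²) = √(0.000674 + 0.00856) = 0.0961, so δp = 479.
Q = p − s + w: δQ = √(δp² + δs² + δw²) = √(2.29e+05 + 22500 + 2400) = 504
Q = 3970, so δQ/Q = 504/3970 = 0.127.

0.127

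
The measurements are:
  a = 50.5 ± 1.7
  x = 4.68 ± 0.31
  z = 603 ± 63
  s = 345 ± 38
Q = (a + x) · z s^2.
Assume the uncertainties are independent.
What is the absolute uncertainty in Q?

Let u = a + x = 55.2. δu = √(δa² + δx²) = √(2.89 + 0.0961) = 1.73, so δu/u = 0.0313.
Q is then a monomial in u, z, s:
δQ/Q = √((δu/u)² + (1·δz/z)² + (2·δs/s)²) = √(0.000981 + 0.0109 + 0.0485) = 0.246
Q = 3.96e+09, so δQ = 0.246 × 3.96e+09 = 9.74e+08.

9.74e+08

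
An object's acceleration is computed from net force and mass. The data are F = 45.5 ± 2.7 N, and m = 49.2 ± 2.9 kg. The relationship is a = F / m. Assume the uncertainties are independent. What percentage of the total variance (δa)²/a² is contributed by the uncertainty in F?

50.3%

(δa/a)² = (1·δF/F)² + (-1·δm/m)²
  F term: (1×0.0593)² = 0.00352
  m term: (-1×0.0589)² = 0.00347
Total = 0.00700. Share from F = 0.00352/0.00700 = 0.503.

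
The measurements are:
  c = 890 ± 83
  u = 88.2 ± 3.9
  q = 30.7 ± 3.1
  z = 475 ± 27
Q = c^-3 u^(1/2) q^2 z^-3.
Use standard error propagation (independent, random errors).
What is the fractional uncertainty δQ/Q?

Products/powers → add relative errors in quadrature, weighted by exponent:
  (-3·δc/c)² = (-3×0.0933)² = 0.0783;  (½·δu/u)² = (0.5×0.0442)² = 0.000489;  (2·δq/q)² = (2×0.101)² = 0.0408;  (-3·δz/z)² = (-3×0.0568)² = 0.0291
δQ/Q = √(0.149) = 0.386

0.386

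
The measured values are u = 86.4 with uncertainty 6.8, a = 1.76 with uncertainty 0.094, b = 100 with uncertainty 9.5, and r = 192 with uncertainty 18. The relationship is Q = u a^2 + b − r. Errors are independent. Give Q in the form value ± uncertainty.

Let p = u·a^2 = 268. δp/p = √((1·δu/u)² + (2·δa/a)²) = √(0.00619 + 0.0114) = 0.133, so δp = 35.5.
Q = p + b − r: δQ = √(δp² + δb² + δr²) = √(1260 + 90.2 + 324) = 40.9
Q = 176.

176 ± 40.9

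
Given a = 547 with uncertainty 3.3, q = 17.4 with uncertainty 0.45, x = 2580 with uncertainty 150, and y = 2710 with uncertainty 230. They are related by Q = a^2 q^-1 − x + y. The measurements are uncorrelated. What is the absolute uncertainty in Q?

Let p = a^2·q^-1 = 17200. δp/p = √((2·δa/a)² + (-1·δq/q)²) = √(0.000146 + 0.000669) = 0.0285, so δp = 491.
Q = p − x + y: δQ = √(δp² + δx² + δy²) = √(2.41e+05 + 22500 + 52900) = 562

562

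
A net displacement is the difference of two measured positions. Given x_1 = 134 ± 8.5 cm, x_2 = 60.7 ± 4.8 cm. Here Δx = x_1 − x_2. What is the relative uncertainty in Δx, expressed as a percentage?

13.3%

Each term contributes (cᵢ δxᵢ)² to (δΔx)²:
  (δx_1)² = 72.2;  (δx_2)² = 23.0
δΔx = √(95.3) = 9.76 cm
Δx = 73.3 cm, so δΔx/Δx = 9.76/73.3 = 0.133.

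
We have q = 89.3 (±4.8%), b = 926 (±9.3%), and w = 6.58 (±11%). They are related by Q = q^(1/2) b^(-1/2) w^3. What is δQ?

Products/powers → add relative errors in quadrature, weighted by exponent:
  (½·δq/q)² = (0.5×0.0480)² = 0.000576;  (−½·δb/b)² = (-0.5×0.0930)² = 0.00216;  (3·δw/w)² = (3×0.110)² = 0.109
δQ/Q = √(0.112) = 0.334
Q = 88.5, so δQ = 0.334 × 88.5 = 29.6.

29.6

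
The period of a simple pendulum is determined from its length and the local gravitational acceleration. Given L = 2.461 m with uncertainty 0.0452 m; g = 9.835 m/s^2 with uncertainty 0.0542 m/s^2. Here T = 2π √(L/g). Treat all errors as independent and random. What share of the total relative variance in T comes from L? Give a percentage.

(δT/T)² = (½·δL/L)² + (−½·δg/g)²
  L term: (0.5×0.0184)² = 8.43e-05
  g term: (-0.5×0.00551)² = 7.59e-06
Total = 9.19e-05. Share from L = 8.43e-05/9.19e-05 = 0.917.

91.7%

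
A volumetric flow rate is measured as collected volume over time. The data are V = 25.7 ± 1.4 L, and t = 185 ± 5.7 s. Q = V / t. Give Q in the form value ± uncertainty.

0.139 ± 0.00869 L/s

Each factor contributes (exponent × relative error)² to (δQ/Q)²:
  (1·δV/V)² = (1×0.0545)² = 0.00297;  (-1·δt/t)² = (-1×0.0308)² = 0.000949
δQ/Q = √(0.00392) = 0.0626
Q = 0.139 L/s, so δQ = 0.0626 × 0.139 = 0.00869 L/s.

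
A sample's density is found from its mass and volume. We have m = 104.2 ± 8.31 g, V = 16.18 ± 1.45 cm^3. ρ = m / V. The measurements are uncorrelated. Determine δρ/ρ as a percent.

12.0%

Relative error in a monomial: (δρ/ρ)² = Σ (nᵢ · δxᵢ/xᵢ)².
  (1·δm/m)² = (1×0.0798)² = 0.00636;  (-1·δV/V)² = (-1×0.0896)² = 0.00803
δρ/ρ = √(0.0144) = 0.120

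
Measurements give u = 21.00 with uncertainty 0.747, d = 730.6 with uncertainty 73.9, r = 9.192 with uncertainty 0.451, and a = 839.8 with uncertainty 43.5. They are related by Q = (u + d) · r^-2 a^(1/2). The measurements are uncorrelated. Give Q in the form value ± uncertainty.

Let w = u + d = 751.6. δw = √(δu² + δd²) = √(0.558 + 5460) = 73.9, so δw/w = 0.0983.
Q is then a monomial in w, r, a:
δQ/Q = √((δw/w)² + (-2·δr/r)² + (½·δa/a)²) = √(0.00967 + 0.00963 + 0.000671) = 0.141
Q = 257.8, so δQ = 0.141 × 257.8 = 36.4.

257.8 ± 36.4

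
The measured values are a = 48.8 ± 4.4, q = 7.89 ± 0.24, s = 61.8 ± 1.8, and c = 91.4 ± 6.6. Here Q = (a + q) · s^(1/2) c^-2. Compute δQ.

Let u = a + q = 56.7. δu = √(δa² + δq²) = √(19.4 + 0.0576) = 4.41, so δu/u = 0.0777.
Q is then a monomial in u, s, c:
δQ/Q = √((δu/u)² + (½·δs/s)² + (-2·δc/c)²) = √(0.00604 + 0.000212 + 0.0209) = 0.165
Q = 0.0533, so δQ = 0.165 × 0.0533 = 0.00878.

0.00878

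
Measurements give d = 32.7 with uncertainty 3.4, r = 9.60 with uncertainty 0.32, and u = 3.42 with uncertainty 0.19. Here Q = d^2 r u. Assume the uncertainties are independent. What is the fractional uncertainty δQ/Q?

Q is a product of powers, so relative uncertainties combine in quadrature:
  (2·δd/d)² = (2×0.104)² = 0.0432;  (1·δr/r)² = (1×0.0333)² = 0.00111;  (1·δu/u)² = (1×0.0556)² = 0.00309
δQ/Q = √(0.0474) = 0.218

0.218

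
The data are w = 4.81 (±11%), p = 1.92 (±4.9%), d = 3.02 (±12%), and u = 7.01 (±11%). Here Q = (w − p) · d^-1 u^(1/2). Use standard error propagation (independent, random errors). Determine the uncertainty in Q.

Let h = w − p = 2.89. δh = √(δw² + δp²) = √(0.280 + 0.00885) = 0.537, so δh/h = 0.186.
Q is then a monomial in h, d, u:
δQ/Q = √((δh/h)² + (-1·δd/d)² + (½·δu/u)²) = √(0.0346 + 0.0144 + 0.00302) = 0.228
Q = 2.53, so δQ = 0.228 × 2.53 = 0.578.

0.578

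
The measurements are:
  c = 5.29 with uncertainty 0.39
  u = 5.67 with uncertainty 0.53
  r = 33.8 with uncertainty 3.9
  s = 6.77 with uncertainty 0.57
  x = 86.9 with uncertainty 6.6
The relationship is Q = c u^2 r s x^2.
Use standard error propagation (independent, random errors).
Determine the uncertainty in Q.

8.51e+07

Each factor contributes (exponent × relative error)² to (δQ/Q)²:
  (1·δc/c)² = (1×0.0737)² = 0.00544;  (2·δu/u)² = (2×0.0935)² = 0.0349;  (1·δr/r)² = (1×0.115)² = 0.0133;  (1·δs/s)² = (1×0.0842)² = 0.00709;  (2·δx/x)² = (2×0.0759)² = 0.0231
δQ/Q = √(0.0839) = 0.290
Q = 2.94e+08, so δQ = 0.290 × 2.94e+08 = 8.51e+07.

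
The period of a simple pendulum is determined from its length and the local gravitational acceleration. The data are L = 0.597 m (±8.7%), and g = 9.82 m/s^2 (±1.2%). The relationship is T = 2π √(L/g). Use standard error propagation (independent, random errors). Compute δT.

For a monomial T ∝ L^(1/2), g^(-1/2), fractional errors add in quadrature:
  (½·δL/L)² = (0.5×0.0870)² = 0.00189;  (−½·δg/g)² = (-0.5×0.0120)² = 3.6e-05
δT/T = √(0.00193) = 0.0439
T = 1.55 s, so δT = 0.0439 × 1.55 = 0.0680 s.

0.0680 s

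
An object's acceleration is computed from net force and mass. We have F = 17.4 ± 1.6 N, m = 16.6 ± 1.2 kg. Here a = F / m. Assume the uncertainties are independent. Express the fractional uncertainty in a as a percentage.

For a monomial a ∝ F, m^-1, fractional errors add in quadrature:
  (1·δF/F)² = (1×0.0920)² = 0.00846;  (-1·δm/m)² = (-1×0.0723)² = 0.00523
δa/a = √(0.0137) = 0.117

11.7%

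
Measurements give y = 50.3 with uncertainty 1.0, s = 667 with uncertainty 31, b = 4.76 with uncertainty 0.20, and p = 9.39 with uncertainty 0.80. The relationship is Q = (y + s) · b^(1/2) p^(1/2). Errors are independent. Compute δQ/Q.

0.0642

Let u = y + s = 717. δu = √(δy² + δs²) = √(1.00 + 961) = 31.0, so δu/u = 0.0432.
Q is then a monomial in u, b, p:
δQ/Q = √((δu/u)² + (½·δb/b)² + (½·δp/p)²) = √(0.00187 + 0.000441 + 0.00181) = 0.0642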